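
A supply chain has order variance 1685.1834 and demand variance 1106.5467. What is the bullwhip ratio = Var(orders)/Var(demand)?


BW = 1685.1834 / 1106.5467 = 1.5229

1.5229


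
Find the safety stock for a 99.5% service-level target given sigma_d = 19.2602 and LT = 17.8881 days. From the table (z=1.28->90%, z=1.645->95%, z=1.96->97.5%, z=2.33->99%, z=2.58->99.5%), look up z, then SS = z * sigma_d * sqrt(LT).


From the table, SL = 99.5% corresponds to z = 2.58
sqrt(LT) = sqrt(17.8881) = 4.2294
SS = 2.58 * 19.2602 * 4.2294 = 210.1661

210.1661 units


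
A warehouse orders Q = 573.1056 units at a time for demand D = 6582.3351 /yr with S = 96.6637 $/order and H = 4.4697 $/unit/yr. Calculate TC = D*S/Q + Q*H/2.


Ordering cost = D*S/Q = 1110.2192
Holding cost = Q*H/2 = 1280.8051
TC = 1110.2192 + 1280.8051 = 2391.0243

2391.0243 $/yr


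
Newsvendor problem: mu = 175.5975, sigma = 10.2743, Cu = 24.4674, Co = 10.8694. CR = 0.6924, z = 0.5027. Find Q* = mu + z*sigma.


CR = Cu/(Cu+Co) = 24.4674/(24.4674+10.8694) = 0.6924
z = 0.5027
Q* = 175.5975 + 0.5027 * 10.2743 = 180.7624

180.7624 units


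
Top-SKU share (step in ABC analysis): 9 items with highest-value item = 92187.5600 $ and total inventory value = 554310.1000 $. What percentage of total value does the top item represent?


Top item = 92187.5600
Total = 554310.1000
Percentage = 92187.5600 / 554310.1000 * 100 = 16.6310

16.6310%


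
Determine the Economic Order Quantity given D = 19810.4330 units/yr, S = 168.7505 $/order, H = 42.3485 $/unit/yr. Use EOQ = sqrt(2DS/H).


2*D*S = 2 * 19810.4330 * 168.7505 = 6686040.9479
2*D*S/H = 157881.4113
EOQ = sqrt(157881.4113) = 397.3429

397.3429 units


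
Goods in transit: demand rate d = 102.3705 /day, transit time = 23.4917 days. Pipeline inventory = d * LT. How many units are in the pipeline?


Pipeline = 102.3705 * 23.4917 = 2404.8571

2404.8571 units


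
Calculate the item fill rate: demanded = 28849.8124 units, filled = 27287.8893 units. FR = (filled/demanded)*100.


FR = 27287.8893 / 28849.8124 * 100 = 94.5860

94.5860%


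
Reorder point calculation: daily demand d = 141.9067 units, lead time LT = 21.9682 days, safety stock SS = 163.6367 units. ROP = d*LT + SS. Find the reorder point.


d*LT = 141.9067 * 21.9682 = 3117.4348
ROP = 3117.4348 + 163.6367 = 3281.0715

3281.0715 units


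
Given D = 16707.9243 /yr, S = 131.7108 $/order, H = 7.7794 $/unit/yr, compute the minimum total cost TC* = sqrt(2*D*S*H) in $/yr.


2*D*S*H = 34238914.2840
TC* = sqrt(34238914.2840) = 5851.4028

5851.4028 $/yr


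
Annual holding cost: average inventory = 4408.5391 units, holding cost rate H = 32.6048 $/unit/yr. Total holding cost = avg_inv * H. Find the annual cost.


Cost = 4408.5391 * 32.6048 = 143739.5356

143739.5356 $/yr


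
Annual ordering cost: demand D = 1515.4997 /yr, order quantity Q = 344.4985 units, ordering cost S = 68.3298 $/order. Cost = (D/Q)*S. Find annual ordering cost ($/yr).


Number of orders = D/Q = 4.3991
Cost = 4.3991 * 68.3298 = 300.5929

300.5929 $/yr


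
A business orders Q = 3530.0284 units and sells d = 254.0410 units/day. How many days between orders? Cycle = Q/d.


Cycle = 3530.0284 / 254.0410 = 13.8955

13.8955 days


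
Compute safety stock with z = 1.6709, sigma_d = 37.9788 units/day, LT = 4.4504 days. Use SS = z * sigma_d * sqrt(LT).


sqrt(LT) = sqrt(4.4504) = 2.1096
SS = 1.6709 * 37.9788 * 2.1096 = 133.8725

133.8725 units


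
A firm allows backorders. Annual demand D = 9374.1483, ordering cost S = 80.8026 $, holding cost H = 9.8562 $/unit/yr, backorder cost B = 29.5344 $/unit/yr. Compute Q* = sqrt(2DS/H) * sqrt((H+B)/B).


sqrt(2DS/H) = 392.0476
sqrt((H+B)/B) = 1.1549
Q* = 392.0476 * 1.1549 = 452.7631

452.7631 units


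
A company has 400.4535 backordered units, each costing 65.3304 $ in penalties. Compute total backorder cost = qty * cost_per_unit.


Total = 400.4535 * 65.3304 = 26161.7873

26161.7873 $


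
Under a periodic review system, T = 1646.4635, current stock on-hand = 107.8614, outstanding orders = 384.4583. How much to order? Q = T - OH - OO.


Inventory position = OH + OO = 107.8614 + 384.4583 = 492.3197
Q = 1646.4635 - 492.3197 = 1154.1438

1154.1438 units


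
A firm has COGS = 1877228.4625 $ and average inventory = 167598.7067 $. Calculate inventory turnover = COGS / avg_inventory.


Turnover = 1877228.4625 / 167598.7067 = 11.2007

11.2007


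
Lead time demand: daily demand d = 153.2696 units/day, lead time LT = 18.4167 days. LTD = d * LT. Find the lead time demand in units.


LTD = 153.2696 * 18.4167 = 2822.7202

2822.7202 units


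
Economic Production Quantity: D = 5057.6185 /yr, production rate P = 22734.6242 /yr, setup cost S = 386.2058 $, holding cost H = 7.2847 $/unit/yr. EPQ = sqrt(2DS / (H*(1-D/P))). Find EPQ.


1 - D/P = 1 - 0.2225 = 0.7775
H*(1-D/P) = 5.6641
2DS = 3906563.1978
EPQ = sqrt(689703.2318) = 830.4837

830.4837 units


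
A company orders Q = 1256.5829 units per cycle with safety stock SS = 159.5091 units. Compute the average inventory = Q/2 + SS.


Q/2 = 628.2915
Avg = 628.2915 + 159.5091 = 787.8006

787.8006 units


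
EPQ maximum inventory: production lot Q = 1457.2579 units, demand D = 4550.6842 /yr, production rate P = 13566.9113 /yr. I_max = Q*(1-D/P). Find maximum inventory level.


D/P = 0.3354
1 - D/P = 0.6646
I_max = 1457.2579 * 0.6646 = 968.4568

968.4568 units


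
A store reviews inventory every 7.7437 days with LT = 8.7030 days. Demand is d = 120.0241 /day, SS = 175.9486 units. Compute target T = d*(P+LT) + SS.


P + LT = 16.4467
d*(P+LT) = 120.0241 * 16.4467 = 1974.0004
T = 1974.0004 + 175.9486 = 2149.9490

2149.9490 units


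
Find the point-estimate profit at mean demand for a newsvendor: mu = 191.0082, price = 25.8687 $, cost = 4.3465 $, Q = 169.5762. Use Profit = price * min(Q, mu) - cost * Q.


Sales at mu = min(169.5762, 191.0082) = 169.5762
Revenue = 25.8687 * 169.5762 = 4386.7158
Total cost = 4.3465 * 169.5762 = 737.0630
Profit = 4386.7158 - 737.0630 = 3649.6529

3649.6529 $


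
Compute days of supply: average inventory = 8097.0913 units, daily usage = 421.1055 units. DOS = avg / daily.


DOS = 8097.0913 / 421.1055 = 19.2282

19.2282 days


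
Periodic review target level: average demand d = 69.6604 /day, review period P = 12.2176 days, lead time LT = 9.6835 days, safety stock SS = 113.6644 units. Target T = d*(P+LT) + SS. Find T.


P + LT = 21.9011
d*(P+LT) = 69.6604 * 21.9011 = 1525.6394
T = 1525.6394 + 113.6644 = 1639.3038

1639.3038 units


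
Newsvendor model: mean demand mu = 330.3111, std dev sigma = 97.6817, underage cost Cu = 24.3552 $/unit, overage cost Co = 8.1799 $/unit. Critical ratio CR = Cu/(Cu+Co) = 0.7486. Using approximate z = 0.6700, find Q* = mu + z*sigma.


CR = Cu/(Cu+Co) = 24.3552/(24.3552+8.1799) = 0.7486
z = 0.6700
Q* = 330.3111 + 0.6700 * 97.6817 = 395.7578

395.7578 units


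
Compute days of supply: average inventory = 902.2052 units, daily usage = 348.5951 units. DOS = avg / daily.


DOS = 902.2052 / 348.5951 = 2.5881

2.5881 days


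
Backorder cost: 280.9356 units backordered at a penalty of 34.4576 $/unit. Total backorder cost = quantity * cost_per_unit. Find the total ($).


Total = 280.9356 * 34.4576 = 9680.3665

9680.3665 $


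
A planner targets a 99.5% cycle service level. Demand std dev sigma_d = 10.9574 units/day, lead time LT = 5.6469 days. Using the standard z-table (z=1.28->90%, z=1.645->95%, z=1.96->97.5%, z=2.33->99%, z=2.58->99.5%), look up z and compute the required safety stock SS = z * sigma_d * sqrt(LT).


From the table, SL = 99.5% corresponds to z = 2.58
sqrt(LT) = sqrt(5.6469) = 2.3763
SS = 2.58 * 10.9574 * 2.3763 = 67.1788

67.1788 units


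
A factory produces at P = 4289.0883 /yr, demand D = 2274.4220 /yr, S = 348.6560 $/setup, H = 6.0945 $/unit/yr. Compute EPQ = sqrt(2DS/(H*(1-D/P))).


1 - D/P = 1 - 0.5303 = 0.4697
H*(1-D/P) = 2.8627
2DS = 1585981.7537
EPQ = sqrt(554015.5703) = 744.3222

744.3222 units


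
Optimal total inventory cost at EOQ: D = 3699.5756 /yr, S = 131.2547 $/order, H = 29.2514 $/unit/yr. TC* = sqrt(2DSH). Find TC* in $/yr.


2*D*S*H = 28408180.7448
TC* = sqrt(28408180.7448) = 5329.9325

5329.9325 $/yr


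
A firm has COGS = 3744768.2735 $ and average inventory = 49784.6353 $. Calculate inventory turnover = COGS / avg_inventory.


Turnover = 3744768.2735 / 49784.6353 = 75.2194

75.2194


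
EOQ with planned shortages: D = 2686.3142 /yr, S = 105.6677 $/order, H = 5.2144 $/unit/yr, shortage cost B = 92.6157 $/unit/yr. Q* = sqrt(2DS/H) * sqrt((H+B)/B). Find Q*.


sqrt(2DS/H) = 329.9608
sqrt((H+B)/B) = 1.0278
Q* = 329.9608 * 1.0278 = 339.1223

339.1223 units


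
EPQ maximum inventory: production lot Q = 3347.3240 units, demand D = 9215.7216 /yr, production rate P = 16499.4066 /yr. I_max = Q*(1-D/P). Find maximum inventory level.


D/P = 0.5585
1 - D/P = 0.4415
I_max = 3347.3240 * 0.4415 = 1477.6806

1477.6806 units


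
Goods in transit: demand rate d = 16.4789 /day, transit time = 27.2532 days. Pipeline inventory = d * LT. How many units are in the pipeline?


Pipeline = 16.4789 * 27.2532 = 449.1028

449.1028 units


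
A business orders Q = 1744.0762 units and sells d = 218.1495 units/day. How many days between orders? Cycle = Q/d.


Cycle = 1744.0762 / 218.1495 = 7.9949

7.9949 days


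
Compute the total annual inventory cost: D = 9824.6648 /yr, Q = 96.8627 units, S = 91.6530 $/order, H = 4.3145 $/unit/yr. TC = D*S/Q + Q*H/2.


Ordering cost = D*S/Q = 9296.2513
Holding cost = Q*H/2 = 208.9571
TC = 9296.2513 + 208.9571 = 9505.2084

9505.2084 $/yr


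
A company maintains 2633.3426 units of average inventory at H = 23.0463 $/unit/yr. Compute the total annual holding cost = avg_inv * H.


Cost = 2633.3426 * 23.0463 = 60688.8036

60688.8036 $/yr


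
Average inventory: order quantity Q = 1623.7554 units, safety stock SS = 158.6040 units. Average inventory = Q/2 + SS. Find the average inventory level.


Q/2 = 811.8777
Avg = 811.8777 + 158.6040 = 970.4817

970.4817 units


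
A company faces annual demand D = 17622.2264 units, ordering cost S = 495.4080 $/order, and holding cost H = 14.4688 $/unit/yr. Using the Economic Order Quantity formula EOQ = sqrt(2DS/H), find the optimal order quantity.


2*D*S = 2 * 17622.2264 * 495.4080 = 17460383.8727
2*D*S/H = 1206761.0218
EOQ = sqrt(1206761.0218) = 1098.5268

1098.5268 units


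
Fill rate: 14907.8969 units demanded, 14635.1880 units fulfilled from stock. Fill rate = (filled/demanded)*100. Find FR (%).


FR = 14635.1880 / 14907.8969 * 100 = 98.1707

98.1707%


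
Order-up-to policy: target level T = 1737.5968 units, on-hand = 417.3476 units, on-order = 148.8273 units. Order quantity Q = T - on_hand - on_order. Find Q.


Inventory position = OH + OO = 417.3476 + 148.8273 = 566.1749
Q = 1737.5968 - 566.1749 = 1171.4219

1171.4219 units


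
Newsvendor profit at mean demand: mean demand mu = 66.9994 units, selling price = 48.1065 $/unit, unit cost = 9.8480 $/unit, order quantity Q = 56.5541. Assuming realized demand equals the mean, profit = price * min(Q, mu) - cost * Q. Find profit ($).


Sales at mu = min(56.5541, 66.9994) = 56.5541
Revenue = 48.1065 * 56.5541 = 2720.6198
Total cost = 9.8480 * 56.5541 = 556.9448
Profit = 2720.6198 - 556.9448 = 2163.6750

2163.6750 $


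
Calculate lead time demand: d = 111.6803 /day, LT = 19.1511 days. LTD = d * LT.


LTD = 111.6803 * 19.1511 = 2138.8006

2138.8006 units


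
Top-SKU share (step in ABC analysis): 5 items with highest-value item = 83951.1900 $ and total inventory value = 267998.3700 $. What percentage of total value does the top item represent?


Top item = 83951.1900
Total = 267998.3700
Percentage = 83951.1900 / 267998.3700 * 100 = 31.3253

31.3253%


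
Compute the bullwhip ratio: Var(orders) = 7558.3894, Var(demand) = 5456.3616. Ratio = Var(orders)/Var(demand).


BW = 7558.3894 / 5456.3616 = 1.3852

1.3852


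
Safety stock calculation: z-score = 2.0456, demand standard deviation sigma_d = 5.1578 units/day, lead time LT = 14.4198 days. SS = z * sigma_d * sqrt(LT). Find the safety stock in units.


sqrt(LT) = sqrt(14.4198) = 3.7973
SS = 2.0456 * 5.1578 * 3.7973 = 40.0650

40.0650 units


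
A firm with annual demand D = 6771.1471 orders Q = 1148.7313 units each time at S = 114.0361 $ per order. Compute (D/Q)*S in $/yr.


Number of orders = D/Q = 5.8945
Cost = 5.8945 * 114.0361 = 672.1809

672.1809 $/yr


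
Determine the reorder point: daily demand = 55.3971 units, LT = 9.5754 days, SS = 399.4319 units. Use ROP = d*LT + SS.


d*LT = 55.3971 * 9.5754 = 530.4494
ROP = 530.4494 + 399.4319 = 929.8813

929.8813 units


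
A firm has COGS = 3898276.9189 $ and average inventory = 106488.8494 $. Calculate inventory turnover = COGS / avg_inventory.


Turnover = 3898276.9189 / 106488.8494 = 36.6074

36.6074


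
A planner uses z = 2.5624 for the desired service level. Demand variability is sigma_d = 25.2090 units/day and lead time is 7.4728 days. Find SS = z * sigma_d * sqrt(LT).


sqrt(LT) = sqrt(7.4728) = 2.7336
SS = 2.5624 * 25.2090 * 2.7336 = 176.5811

176.5811 units


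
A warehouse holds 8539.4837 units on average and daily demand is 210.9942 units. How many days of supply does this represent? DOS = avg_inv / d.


DOS = 8539.4837 / 210.9942 = 40.4726

40.4726 days


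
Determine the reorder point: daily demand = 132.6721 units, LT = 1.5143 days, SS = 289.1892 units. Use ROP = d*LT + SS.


d*LT = 132.6721 * 1.5143 = 200.9054
ROP = 200.9054 + 289.1892 = 490.0946

490.0946 units


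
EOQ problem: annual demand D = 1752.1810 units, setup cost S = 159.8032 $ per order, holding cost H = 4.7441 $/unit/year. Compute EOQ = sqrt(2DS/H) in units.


2*D*S = 2 * 1752.1810 * 159.8032 = 560008.2616
2*D*S/H = 118043.0981
EOQ = sqrt(118043.0981) = 343.5740

343.5740 units


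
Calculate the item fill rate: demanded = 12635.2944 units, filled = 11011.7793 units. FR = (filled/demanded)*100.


FR = 11011.7793 / 12635.2944 * 100 = 87.1510

87.1510%


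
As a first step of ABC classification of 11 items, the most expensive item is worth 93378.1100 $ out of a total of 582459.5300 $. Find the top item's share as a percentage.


Top item = 93378.1100
Total = 582459.5300
Percentage = 93378.1100 / 582459.5300 * 100 = 16.0317

16.0317%


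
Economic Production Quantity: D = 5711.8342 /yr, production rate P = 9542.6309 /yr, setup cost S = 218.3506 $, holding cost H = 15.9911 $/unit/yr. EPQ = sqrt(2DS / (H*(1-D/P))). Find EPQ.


1 - D/P = 1 - 0.5986 = 0.4014
H*(1-D/P) = 6.4195
2DS = 2494364.8493
EPQ = sqrt(388562.2990) = 623.3477

623.3477 units


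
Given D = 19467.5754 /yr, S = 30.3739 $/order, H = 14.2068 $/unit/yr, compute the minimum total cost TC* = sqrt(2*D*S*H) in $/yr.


2*D*S*H = 16801137.5159
TC* = sqrt(16801137.5159) = 4098.9191

4098.9191 $/yr


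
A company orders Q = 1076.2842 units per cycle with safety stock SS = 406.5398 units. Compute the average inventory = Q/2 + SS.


Q/2 = 538.1421
Avg = 538.1421 + 406.5398 = 944.6819

944.6819 units


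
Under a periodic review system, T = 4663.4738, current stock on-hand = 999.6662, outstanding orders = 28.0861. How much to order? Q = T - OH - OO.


Inventory position = OH + OO = 999.6662 + 28.0861 = 1027.7523
Q = 4663.4738 - 1027.7523 = 3635.7215

3635.7215 units


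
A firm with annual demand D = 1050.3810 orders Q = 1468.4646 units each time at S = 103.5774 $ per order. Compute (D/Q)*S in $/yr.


Number of orders = D/Q = 0.7153
Cost = 0.7153 * 103.5774 = 74.0881

74.0881 $/yr


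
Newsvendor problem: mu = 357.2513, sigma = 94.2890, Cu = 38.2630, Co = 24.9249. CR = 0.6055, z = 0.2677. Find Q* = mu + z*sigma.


CR = Cu/(Cu+Co) = 38.2630/(38.2630+24.9249) = 0.6055
z = 0.2677
Q* = 357.2513 + 0.2677 * 94.2890 = 382.4925

382.4925 units


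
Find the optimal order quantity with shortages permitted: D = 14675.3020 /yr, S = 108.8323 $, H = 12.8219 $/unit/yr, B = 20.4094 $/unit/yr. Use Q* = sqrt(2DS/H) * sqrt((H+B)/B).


sqrt(2DS/H) = 499.1272
sqrt((H+B)/B) = 1.2760
Q* = 499.1272 * 1.2760 = 636.8978

636.8978 units


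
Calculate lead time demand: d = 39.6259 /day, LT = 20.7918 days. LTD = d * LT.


LTD = 39.6259 * 20.7918 = 823.8938

823.8938 units


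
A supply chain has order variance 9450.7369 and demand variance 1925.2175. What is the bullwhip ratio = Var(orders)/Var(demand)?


BW = 9450.7369 / 1925.2175 = 4.9089

4.9089


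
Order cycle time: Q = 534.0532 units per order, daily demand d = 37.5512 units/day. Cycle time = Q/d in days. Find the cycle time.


Cycle = 534.0532 / 37.5512 = 14.2220

14.2220 days


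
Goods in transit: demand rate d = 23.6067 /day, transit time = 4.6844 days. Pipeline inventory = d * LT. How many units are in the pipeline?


Pipeline = 23.6067 * 4.6844 = 110.5832

110.5832 units


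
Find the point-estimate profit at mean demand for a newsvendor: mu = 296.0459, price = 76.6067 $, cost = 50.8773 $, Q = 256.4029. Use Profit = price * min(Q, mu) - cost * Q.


Sales at mu = min(256.4029, 296.0459) = 256.4029
Revenue = 76.6067 * 256.4029 = 19642.1800
Total cost = 50.8773 * 256.4029 = 13045.0873
Profit = 19642.1800 - 13045.0873 = 6597.0928

6597.0928 $


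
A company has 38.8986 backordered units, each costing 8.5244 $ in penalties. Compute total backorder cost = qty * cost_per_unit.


Total = 38.8986 * 8.5244 = 331.5872

331.5872 $


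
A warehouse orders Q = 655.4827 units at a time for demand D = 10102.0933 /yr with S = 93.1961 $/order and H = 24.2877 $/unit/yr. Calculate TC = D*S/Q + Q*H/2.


Ordering cost = D*S/Q = 1436.3090
Holding cost = Q*H/2 = 7960.0836
TC = 1436.3090 + 7960.0836 = 9396.3926

9396.3926 $/yr


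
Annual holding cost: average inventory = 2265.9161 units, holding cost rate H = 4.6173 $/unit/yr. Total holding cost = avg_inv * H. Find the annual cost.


Cost = 2265.9161 * 4.6173 = 10462.4144

10462.4144 $/yr


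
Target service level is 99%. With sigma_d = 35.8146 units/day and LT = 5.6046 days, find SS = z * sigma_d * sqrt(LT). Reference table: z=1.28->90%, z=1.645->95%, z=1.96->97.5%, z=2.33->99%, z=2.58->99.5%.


From the table, SL = 99% corresponds to z = 2.33
sqrt(LT) = sqrt(5.6046) = 2.3674
SS = 2.33 * 35.8146 * 2.3674 = 197.5551

197.5551 units


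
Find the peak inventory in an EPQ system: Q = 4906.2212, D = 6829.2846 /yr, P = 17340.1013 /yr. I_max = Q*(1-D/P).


D/P = 0.3938
1 - D/P = 0.6062
I_max = 4906.2212 * 0.6062 = 2973.9383

2973.9383 units


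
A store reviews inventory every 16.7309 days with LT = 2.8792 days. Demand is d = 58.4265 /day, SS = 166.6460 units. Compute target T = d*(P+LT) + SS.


P + LT = 19.6101
d*(P+LT) = 58.4265 * 19.6101 = 1145.7495
T = 1145.7495 + 166.6460 = 1312.3955

1312.3955 units


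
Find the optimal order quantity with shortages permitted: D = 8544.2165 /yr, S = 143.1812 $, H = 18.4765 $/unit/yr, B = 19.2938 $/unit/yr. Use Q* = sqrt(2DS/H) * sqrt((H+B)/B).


sqrt(2DS/H) = 363.9019
sqrt((H+B)/B) = 1.3992
Q* = 363.9019 * 1.3992 = 509.1557

509.1557 units


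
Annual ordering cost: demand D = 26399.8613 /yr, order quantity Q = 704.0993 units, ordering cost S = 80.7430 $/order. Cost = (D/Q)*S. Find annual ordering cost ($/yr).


Number of orders = D/Q = 37.4945
Cost = 37.4945 * 80.7430 = 3027.4196

3027.4196 $/yr


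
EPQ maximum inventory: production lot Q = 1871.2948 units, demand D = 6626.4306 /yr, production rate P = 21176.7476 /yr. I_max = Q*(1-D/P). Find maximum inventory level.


D/P = 0.3129
1 - D/P = 0.6871
I_max = 1871.2948 * 0.6871 = 1285.7467

1285.7467 units


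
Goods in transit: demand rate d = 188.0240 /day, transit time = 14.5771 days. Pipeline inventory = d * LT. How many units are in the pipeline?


Pipeline = 188.0240 * 14.5771 = 2740.8447

2740.8447 units


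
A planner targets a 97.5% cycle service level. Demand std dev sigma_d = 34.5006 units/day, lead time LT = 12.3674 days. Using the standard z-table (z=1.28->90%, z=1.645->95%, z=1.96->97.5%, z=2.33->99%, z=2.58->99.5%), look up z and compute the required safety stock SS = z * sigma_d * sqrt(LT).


From the table, SL = 97.5% corresponds to z = 1.96
sqrt(LT) = sqrt(12.3674) = 3.5167
SS = 1.96 * 34.5006 * 3.5167 = 237.8055

237.8055 units


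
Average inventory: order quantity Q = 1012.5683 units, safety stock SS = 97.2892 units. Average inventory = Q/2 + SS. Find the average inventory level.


Q/2 = 506.2842
Avg = 506.2842 + 97.2892 = 603.5734

603.5734 units


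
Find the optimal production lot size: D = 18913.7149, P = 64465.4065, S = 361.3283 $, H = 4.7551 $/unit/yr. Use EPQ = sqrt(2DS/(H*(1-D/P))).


1 - D/P = 1 - 0.2934 = 0.7066
H*(1-D/P) = 3.3600
2DS = 13668120.9030
EPQ = sqrt(4067910.3497) = 2016.9061

2016.9061 units


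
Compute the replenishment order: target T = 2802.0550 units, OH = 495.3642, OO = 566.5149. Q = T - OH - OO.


Inventory position = OH + OO = 495.3642 + 566.5149 = 1061.8791
Q = 2802.0550 - 1061.8791 = 1740.1759

1740.1759 units


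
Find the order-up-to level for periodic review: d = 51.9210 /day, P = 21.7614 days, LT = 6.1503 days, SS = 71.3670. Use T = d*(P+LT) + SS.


P + LT = 27.9117
d*(P+LT) = 51.9210 * 27.9117 = 1449.2034
T = 1449.2034 + 71.3670 = 1520.5704

1520.5704 units


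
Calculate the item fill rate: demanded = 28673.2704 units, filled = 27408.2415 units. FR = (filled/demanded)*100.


FR = 27408.2415 / 28673.2704 * 100 = 95.5881

95.5881%


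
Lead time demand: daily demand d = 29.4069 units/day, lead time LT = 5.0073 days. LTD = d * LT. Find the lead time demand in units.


LTD = 29.4069 * 5.0073 = 147.2492

147.2492 units


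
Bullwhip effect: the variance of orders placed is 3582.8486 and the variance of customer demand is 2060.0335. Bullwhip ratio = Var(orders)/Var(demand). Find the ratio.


BW = 3582.8486 / 2060.0335 = 1.7392

1.7392


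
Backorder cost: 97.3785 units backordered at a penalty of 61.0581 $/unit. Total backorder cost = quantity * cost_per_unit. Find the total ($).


Total = 97.3785 * 61.0581 = 5945.7462

5945.7462 $


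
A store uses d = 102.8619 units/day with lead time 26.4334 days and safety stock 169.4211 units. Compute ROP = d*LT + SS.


d*LT = 102.8619 * 26.4334 = 2718.9897
ROP = 2718.9897 + 169.4211 = 2888.4108

2888.4108 units


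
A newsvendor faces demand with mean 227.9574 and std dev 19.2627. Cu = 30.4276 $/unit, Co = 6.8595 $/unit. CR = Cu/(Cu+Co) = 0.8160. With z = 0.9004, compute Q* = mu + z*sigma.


CR = Cu/(Cu+Co) = 30.4276/(30.4276+6.8595) = 0.8160
z = 0.9004
Q* = 227.9574 + 0.9004 * 19.2627 = 245.3015

245.3015 units


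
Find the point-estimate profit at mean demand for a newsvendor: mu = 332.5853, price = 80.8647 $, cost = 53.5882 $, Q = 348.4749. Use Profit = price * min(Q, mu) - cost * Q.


Sales at mu = min(348.4749, 332.5853) = 332.5853
Revenue = 80.8647 * 332.5853 = 26894.4105
Total cost = 53.5882 * 348.4749 = 18674.1426
Profit = 26894.4105 - 18674.1426 = 8220.2679

8220.2679 $


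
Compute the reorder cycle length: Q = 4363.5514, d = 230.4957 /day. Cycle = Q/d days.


Cycle = 4363.5514 / 230.4957 = 18.9312

18.9312 days


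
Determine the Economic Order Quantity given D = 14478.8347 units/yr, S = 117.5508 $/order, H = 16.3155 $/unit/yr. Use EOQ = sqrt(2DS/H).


2*D*S = 2 * 14478.8347 * 117.5508 = 3403997.2041
2*D*S/H = 208635.7883
EOQ = sqrt(208635.7883) = 456.7667

456.7667 units


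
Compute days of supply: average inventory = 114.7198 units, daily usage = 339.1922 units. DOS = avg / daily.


DOS = 114.7198 / 339.1922 = 0.3382

0.3382 days


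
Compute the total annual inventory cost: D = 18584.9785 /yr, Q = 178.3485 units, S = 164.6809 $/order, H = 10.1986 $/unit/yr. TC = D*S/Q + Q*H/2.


Ordering cost = D*S/Q = 17160.7330
Holding cost = Q*H/2 = 909.4525
TC = 17160.7330 + 909.4525 = 18070.1855

18070.1855 $/yr


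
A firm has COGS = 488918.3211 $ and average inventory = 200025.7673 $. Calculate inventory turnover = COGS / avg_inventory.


Turnover = 488918.3211 / 200025.7673 = 2.4443

2.4443


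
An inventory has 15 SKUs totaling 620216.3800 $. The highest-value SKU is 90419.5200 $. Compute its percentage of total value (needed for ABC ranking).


Top item = 90419.5200
Total = 620216.3800
Percentage = 90419.5200 / 620216.3800 * 100 = 14.5787

14.5787%


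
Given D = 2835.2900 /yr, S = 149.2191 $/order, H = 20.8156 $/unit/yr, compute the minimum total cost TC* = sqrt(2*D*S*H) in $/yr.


2*D*S*H = 17613304.0348
TC* = sqrt(17613304.0348) = 4196.8207

4196.8207 $/yr


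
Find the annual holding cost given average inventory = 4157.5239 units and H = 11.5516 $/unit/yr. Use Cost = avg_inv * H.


Cost = 4157.5239 * 11.5516 = 48026.0531

48026.0531 $/yr


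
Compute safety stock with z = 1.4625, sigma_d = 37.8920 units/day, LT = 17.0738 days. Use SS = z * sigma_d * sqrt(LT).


sqrt(LT) = sqrt(17.0738) = 4.1320
SS = 1.4625 * 37.8920 * 4.1320 = 228.9858

228.9858 units


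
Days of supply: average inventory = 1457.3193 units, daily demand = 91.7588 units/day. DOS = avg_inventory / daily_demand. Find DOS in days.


DOS = 1457.3193 / 91.7588 = 15.8821

15.8821 days


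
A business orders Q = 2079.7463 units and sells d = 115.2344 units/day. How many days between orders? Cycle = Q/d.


Cycle = 2079.7463 / 115.2344 = 18.0480

18.0480 days


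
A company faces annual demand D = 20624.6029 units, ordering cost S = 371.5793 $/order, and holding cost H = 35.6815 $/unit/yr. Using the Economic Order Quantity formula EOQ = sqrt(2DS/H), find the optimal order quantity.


2*D*S = 2 * 20624.6029 * 371.5793 = 15327351.0167
2*D*S/H = 429560.1647
EOQ = sqrt(429560.1647) = 655.4084

655.4084 units


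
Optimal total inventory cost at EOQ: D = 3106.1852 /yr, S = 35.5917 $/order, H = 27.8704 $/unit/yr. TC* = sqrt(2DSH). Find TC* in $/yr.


2*D*S*H = 6162391.3563
TC* = sqrt(6162391.3563) = 2482.4164

2482.4164 $/yr


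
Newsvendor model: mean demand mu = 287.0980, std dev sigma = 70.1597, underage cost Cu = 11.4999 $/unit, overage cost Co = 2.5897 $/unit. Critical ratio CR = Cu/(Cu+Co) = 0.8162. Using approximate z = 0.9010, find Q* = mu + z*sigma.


CR = Cu/(Cu+Co) = 11.4999/(11.4999+2.5897) = 0.8162
z = 0.9010
Q* = 287.0980 + 0.9010 * 70.1597 = 350.3119

350.3119 units


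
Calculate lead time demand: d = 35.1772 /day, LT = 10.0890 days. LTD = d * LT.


LTD = 35.1772 * 10.0890 = 354.9028

354.9028 units


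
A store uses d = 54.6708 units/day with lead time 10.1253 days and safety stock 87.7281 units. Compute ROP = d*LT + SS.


d*LT = 54.6708 * 10.1253 = 553.5583
ROP = 553.5583 + 87.7281 = 641.2864

641.2864 units


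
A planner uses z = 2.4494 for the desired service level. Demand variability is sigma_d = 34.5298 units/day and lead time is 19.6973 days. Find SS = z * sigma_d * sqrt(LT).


sqrt(LT) = sqrt(19.6973) = 4.4382
SS = 2.4494 * 34.5298 * 4.4382 = 375.3679

375.3679 units


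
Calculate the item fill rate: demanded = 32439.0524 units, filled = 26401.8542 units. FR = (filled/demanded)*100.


FR = 26401.8542 / 32439.0524 * 100 = 81.3891

81.3891%


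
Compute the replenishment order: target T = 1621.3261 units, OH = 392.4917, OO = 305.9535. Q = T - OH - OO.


Inventory position = OH + OO = 392.4917 + 305.9535 = 698.4452
Q = 1621.3261 - 698.4452 = 922.8809

922.8809 units


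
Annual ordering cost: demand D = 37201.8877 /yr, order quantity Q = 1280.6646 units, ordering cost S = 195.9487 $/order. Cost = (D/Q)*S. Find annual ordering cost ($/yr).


Number of orders = D/Q = 29.0489
Cost = 29.0489 * 195.9487 = 5692.0926

5692.0926 $/yr


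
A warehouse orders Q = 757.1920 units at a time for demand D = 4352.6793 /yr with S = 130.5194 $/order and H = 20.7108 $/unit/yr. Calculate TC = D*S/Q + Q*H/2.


Ordering cost = D*S/Q = 750.2841
Holding cost = Q*H/2 = 7841.0260
TC = 750.2841 + 7841.0260 = 8591.3101

8591.3101 $/yr


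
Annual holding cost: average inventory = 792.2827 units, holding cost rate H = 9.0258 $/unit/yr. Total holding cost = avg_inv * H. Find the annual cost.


Cost = 792.2827 * 9.0258 = 7150.9852

7150.9852 $/yr


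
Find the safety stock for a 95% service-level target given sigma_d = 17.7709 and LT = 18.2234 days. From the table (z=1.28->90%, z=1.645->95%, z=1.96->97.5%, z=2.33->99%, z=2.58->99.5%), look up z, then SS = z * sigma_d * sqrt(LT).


From the table, SL = 95% corresponds to z = 1.645
sqrt(LT) = sqrt(18.2234) = 4.2689
SS = 1.645 * 17.7709 * 4.2689 = 124.7929

124.7929 units


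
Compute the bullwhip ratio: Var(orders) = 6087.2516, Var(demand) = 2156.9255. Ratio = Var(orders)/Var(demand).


BW = 6087.2516 / 2156.9255 = 2.8222

2.8222


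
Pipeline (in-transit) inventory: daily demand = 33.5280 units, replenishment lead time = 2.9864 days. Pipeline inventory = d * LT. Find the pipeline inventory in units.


Pipeline = 33.5280 * 2.9864 = 100.1280

100.1280 units


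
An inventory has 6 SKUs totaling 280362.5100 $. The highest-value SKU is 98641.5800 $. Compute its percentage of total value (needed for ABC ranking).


Top item = 98641.5800
Total = 280362.5100
Percentage = 98641.5800 / 280362.5100 * 100 = 35.1836

35.1836%


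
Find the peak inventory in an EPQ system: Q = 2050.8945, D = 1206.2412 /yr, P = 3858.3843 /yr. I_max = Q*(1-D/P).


D/P = 0.3126
1 - D/P = 0.6874
I_max = 2050.8945 * 0.6874 = 1409.7263

1409.7263 units


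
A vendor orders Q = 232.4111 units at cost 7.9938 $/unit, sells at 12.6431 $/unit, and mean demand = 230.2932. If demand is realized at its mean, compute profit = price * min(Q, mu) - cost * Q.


Sales at mu = min(232.4111, 230.2932) = 230.2932
Revenue = 12.6431 * 230.2932 = 2911.6200
Total cost = 7.9938 * 232.4111 = 1857.8479
Profit = 2911.6200 - 1857.8479 = 1053.7721

1053.7721 $


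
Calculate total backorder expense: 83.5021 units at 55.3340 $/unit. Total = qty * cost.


Total = 83.5021 * 55.3340 = 4620.5052

4620.5052 $


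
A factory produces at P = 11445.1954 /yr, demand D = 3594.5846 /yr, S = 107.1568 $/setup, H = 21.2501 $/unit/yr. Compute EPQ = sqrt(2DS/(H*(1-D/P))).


1 - D/P = 1 - 0.3141 = 0.6859
H*(1-D/P) = 14.5761
2DS = 770368.3661
EPQ = sqrt(52851.4890) = 229.8945

229.8945 units


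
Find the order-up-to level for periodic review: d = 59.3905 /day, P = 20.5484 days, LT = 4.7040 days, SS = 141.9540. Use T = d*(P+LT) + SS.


P + LT = 25.2524
d*(P+LT) = 59.3905 * 25.2524 = 1499.7527
T = 1499.7527 + 141.9540 = 1641.7067

1641.7067 units


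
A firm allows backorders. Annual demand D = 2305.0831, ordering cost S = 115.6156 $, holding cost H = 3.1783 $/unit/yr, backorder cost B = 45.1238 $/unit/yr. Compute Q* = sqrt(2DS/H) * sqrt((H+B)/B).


sqrt(2DS/H) = 409.5143
sqrt((H+B)/B) = 1.0346
Q* = 409.5143 * 1.0346 = 423.6910

423.6910 units


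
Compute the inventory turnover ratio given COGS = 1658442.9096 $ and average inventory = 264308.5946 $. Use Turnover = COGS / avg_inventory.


Turnover = 1658442.9096 / 264308.5946 = 6.2746

6.2746


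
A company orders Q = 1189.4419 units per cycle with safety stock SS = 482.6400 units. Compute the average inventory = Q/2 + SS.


Q/2 = 594.7210
Avg = 594.7210 + 482.6400 = 1077.3610

1077.3610 units


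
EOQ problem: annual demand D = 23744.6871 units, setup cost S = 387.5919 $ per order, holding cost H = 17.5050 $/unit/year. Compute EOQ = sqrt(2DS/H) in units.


2*D*S = 2 * 23744.6871 * 387.5919 = 18406496.7760
2*D*S/H = 1051499.3874
EOQ = sqrt(1051499.3874) = 1025.4264

1025.4264 units


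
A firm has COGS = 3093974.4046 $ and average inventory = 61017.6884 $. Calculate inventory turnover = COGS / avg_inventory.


Turnover = 3093974.4046 / 61017.6884 = 50.7062

50.7062


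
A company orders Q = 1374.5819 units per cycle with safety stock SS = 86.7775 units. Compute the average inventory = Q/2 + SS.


Q/2 = 687.2909
Avg = 687.2909 + 86.7775 = 774.0684

774.0684 units


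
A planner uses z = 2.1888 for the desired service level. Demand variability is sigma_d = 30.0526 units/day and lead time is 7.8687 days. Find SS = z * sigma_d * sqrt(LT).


sqrt(LT) = sqrt(7.8687) = 2.8051
SS = 2.1888 * 30.0526 * 2.8051 = 184.5184

184.5184 units


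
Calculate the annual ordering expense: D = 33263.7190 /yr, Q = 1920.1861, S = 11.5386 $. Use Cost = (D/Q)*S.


Number of orders = D/Q = 17.3232
Cost = 17.3232 * 11.5386 = 199.8852

199.8852 $/yr


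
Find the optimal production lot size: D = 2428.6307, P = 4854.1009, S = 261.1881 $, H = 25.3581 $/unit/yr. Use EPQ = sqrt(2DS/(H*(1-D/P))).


1 - D/P = 1 - 0.5003 = 0.4997
H*(1-D/P) = 12.6708
2DS = 1268658.8763
EPQ = sqrt(100124.6495) = 316.4248

316.4248 units


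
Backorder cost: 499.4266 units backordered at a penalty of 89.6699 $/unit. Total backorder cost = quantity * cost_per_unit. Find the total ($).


Total = 499.4266 * 89.6699 = 44783.5333

44783.5333 $


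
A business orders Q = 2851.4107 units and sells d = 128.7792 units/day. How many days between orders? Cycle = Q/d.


Cycle = 2851.4107 / 128.7792 = 22.1419

22.1419 days


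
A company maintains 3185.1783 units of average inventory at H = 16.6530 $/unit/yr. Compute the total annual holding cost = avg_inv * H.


Cost = 3185.1783 * 16.6530 = 53042.7742

53042.7742 $/yr


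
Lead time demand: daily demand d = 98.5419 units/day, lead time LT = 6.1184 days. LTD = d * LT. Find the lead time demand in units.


LTD = 98.5419 * 6.1184 = 602.9188

602.9188 units


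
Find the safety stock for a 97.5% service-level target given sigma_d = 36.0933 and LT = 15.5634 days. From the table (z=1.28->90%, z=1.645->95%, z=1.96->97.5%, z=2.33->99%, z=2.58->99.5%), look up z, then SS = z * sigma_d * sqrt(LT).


From the table, SL = 97.5% corresponds to z = 1.96
sqrt(LT) = sqrt(15.5634) = 3.9450
SS = 1.96 * 36.0933 * 3.9450 = 279.0840

279.0840 units


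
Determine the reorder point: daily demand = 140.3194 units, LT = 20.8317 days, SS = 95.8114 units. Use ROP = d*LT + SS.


d*LT = 140.3194 * 20.8317 = 2923.0916
ROP = 2923.0916 + 95.8114 = 3018.9030

3018.9030 units


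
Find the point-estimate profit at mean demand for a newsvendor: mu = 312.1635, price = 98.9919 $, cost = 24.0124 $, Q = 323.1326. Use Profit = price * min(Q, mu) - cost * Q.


Sales at mu = min(323.1326, 312.1635) = 312.1635
Revenue = 98.9919 * 312.1635 = 30901.6580
Total cost = 24.0124 * 323.1326 = 7759.1892
Profit = 30901.6580 - 7759.1892 = 23142.4687

23142.4687 $


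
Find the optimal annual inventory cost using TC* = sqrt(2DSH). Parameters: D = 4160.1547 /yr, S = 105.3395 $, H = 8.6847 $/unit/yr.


2*D*S*H = 7611768.1231
TC* = sqrt(7611768.1231) = 2758.9433

2758.9433 $/yr


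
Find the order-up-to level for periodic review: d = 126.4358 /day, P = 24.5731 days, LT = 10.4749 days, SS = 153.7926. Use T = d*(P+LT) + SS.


P + LT = 35.0480
d*(P+LT) = 126.4358 * 35.0480 = 4431.3219
T = 4431.3219 + 153.7926 = 4585.1145

4585.1145 units


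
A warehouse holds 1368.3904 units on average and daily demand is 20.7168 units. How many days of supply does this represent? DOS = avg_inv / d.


DOS = 1368.3904 / 20.7168 = 66.0522

66.0522 days


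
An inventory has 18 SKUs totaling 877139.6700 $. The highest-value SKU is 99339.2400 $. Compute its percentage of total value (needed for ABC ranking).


Top item = 99339.2400
Total = 877139.6700
Percentage = 99339.2400 / 877139.6700 * 100 = 11.3254

11.3254%


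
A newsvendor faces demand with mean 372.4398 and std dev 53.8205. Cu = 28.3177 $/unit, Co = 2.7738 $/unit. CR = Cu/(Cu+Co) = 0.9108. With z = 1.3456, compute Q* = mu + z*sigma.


CR = Cu/(Cu+Co) = 28.3177/(28.3177+2.7738) = 0.9108
z = 1.3456
Q* = 372.4398 + 1.3456 * 53.8205 = 444.8607

444.8607 units


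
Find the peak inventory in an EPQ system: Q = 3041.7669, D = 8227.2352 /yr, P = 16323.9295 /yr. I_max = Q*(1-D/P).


D/P = 0.5040
1 - D/P = 0.4960
I_max = 3041.7669 * 0.4960 = 1508.7211

1508.7211 units


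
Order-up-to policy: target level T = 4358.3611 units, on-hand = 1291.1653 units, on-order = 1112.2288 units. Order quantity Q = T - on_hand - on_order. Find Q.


Inventory position = OH + OO = 1291.1653 + 1112.2288 = 2403.3941
Q = 4358.3611 - 2403.3941 = 1954.9670

1954.9670 units


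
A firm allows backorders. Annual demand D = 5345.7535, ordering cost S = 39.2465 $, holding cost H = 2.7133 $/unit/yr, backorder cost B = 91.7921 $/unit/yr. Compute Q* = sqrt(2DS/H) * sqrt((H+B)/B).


sqrt(2DS/H) = 393.2521
sqrt((H+B)/B) = 1.0147
Q* = 393.2521 * 1.0147 = 399.0219

399.0219 units


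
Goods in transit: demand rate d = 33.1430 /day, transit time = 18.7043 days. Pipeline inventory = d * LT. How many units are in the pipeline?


Pipeline = 33.1430 * 18.7043 = 619.9166

619.9166 units


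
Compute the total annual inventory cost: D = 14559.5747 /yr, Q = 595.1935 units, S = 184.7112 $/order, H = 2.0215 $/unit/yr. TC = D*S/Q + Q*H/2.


Ordering cost = D*S/Q = 4518.3903
Holding cost = Q*H/2 = 601.5918
TC = 4518.3903 + 601.5918 = 5119.9821

5119.9821 $/yr


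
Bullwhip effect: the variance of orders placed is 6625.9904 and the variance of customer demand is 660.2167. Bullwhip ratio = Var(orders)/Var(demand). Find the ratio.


BW = 6625.9904 / 660.2167 = 10.0361

10.0361


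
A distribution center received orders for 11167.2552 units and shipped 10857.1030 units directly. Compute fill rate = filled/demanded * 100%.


FR = 10857.1030 / 11167.2552 * 100 = 97.2227

97.2227%


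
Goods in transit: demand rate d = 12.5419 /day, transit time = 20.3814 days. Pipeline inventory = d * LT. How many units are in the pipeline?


Pipeline = 12.5419 * 20.3814 = 255.6215

255.6215 units


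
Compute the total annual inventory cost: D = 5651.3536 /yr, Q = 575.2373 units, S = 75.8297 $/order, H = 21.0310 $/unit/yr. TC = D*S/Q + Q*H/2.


Ordering cost = D*S/Q = 744.9803
Holding cost = Q*H/2 = 6048.9078
TC = 744.9803 + 6048.9078 = 6793.8881

6793.8881 $/yr


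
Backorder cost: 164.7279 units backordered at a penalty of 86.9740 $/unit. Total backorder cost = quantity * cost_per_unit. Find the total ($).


Total = 164.7279 * 86.9740 = 14327.0444

14327.0444 $


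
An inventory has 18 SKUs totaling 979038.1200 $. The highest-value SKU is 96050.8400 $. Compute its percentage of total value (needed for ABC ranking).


Top item = 96050.8400
Total = 979038.1200
Percentage = 96050.8400 / 979038.1200 * 100 = 9.8107

9.8107%


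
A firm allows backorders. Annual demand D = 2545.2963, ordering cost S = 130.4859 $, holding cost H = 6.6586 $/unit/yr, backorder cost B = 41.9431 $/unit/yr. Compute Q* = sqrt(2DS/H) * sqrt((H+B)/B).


sqrt(2DS/H) = 315.8454
sqrt((H+B)/B) = 1.0765
Q* = 315.8454 * 1.0765 = 339.9930

339.9930 units


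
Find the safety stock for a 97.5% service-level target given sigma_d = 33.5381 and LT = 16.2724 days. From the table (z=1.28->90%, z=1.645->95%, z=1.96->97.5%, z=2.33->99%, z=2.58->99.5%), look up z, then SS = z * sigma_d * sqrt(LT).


From the table, SL = 97.5% corresponds to z = 1.96
sqrt(LT) = sqrt(16.2724) = 4.0339
SS = 1.96 * 33.5381 * 4.0339 = 265.1675

265.1675 units


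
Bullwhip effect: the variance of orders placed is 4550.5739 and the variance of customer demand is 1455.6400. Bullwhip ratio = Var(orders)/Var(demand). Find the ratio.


BW = 4550.5739 / 1455.6400 = 3.1262

3.1262


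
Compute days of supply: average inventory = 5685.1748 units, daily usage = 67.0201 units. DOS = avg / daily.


DOS = 5685.1748 / 67.0201 = 84.8279

84.8279 days


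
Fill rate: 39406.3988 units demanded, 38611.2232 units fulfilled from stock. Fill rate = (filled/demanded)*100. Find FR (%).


FR = 38611.2232 / 39406.3988 * 100 = 97.9821

97.9821%
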